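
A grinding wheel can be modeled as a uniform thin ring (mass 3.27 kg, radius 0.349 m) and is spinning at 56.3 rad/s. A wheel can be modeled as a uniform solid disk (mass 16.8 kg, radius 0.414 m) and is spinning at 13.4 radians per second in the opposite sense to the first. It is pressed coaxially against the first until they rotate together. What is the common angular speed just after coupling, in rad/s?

|ω_f| ≈ 1.70 rad/s

The coupling torques are internal; angular momentum about the shared axis is conserved.
Moments of inertia: I_A = (3.27)(0.349)² = 0.3983 kg·m²; I_B = ½(16.8)(0.414)² = 1.440 kg·m².
Taking A's sense as positive: L = (0.3983)(56.3) − (1.440)(13.4) = 3.131 kg·m²·rad/s.
Combined I = 0.3983 + 1.440 = 1.838 kg·m².
ω_f = L / I = 3.131 / 1.838 = 1.704 rad/s.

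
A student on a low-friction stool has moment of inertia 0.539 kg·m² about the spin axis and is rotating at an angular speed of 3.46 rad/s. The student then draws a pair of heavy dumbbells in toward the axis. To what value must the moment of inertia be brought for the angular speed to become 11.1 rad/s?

Angular momentum about the spin axis is conserved since the torque about it is zero.
I₂ = I₁ω₁ / ω₂ = (0.539)(3.46) / (11.1) = 0.1680 kg·m².

I₂ ≈ 0.168 kg·m²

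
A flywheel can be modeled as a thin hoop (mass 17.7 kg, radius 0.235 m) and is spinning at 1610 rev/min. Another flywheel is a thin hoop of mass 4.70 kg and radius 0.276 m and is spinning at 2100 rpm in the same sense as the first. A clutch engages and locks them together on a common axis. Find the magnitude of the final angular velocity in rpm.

|ω_f| ≈ 1740 rpm

The coupling torques are internal; angular momentum about the shared axis is conserved.
Moments of inertia: I_A = (17.7)(0.235)² = 0.9775 kg·m²; I_B = (4.70)(0.276)² = 0.3580 kg·m².
Taking A's sense as positive: L = (0.9775)(1610) + (0.3580)(2100) = 2326 kg·m²·rpm.
Combined I = 0.9775 + 0.3580 = 1.336 kg·m².
ω_f = L / I = 2326 / 1.336 = 1741 rpm.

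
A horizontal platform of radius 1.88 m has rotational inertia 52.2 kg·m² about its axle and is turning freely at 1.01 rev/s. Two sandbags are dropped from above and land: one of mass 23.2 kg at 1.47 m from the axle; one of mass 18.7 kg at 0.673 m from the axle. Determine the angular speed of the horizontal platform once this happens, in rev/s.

ω_f ≈ 0.476 rev/s

The added mass arrives with no angular momentum about the axle, and any external torque about the axle is negligible, so the system's angular momentum is conserved.
Added inertia Σmr² = (23.2)(1.47)² + (18.7)(0.673)² = 58.60 kg·m²; I_f = 52.20 + 58.60 = 110.8 kg·m².
ω_f = I_p ω_i / I_f = (52.20)(1.01) / 110.8 = 0.4758 rev/s.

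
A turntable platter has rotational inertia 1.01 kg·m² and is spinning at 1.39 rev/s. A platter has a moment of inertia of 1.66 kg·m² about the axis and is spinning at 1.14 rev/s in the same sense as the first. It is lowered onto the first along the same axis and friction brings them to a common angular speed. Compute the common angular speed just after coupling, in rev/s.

|ω_f| ≈ 1.23 rev/s

No external torque acts about the common axis, so total angular momentum is conserved.
Taking A's sense as positive: L = (1.010)(1.39) + (1.660)(1.14) = 3.296 kg·m²·rev/s.
Combined I = 1.010 + 1.660 = 2.670 kg·m².
ω_f = L / I = 3.296 / 2.670 = 1.235 rev/s.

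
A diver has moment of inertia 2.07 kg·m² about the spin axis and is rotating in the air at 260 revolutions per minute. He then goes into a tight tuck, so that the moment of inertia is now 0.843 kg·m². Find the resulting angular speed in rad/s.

Angular momentum about the spin axis is conserved since the torque about it is zero.
ω₂ = I₁ω₁ / I₂ = (2.070)(260 rpm) / (0.8430) = 638.4 rpm = 66.86 rad/s.

ω₂ ≈ 66.9 rad/s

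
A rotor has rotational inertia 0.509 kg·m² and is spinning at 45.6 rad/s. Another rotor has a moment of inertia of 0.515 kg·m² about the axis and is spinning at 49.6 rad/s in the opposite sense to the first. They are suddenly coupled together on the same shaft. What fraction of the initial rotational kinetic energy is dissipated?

No external torque acts about the common axis, so total angular momentum is conserved.
Taking A's sense as positive: L = (0.5090)(45.6) − (0.5150)(49.6) = -2.334 kg·m²·rad/s.
Combined I = 0.5090 + 0.5150 = 1.024 kg·m².
ω_f = L / I = -2.334 / 1.024 = -2.279 rad/s.
KE_i = ½ΣIω² = 1163 J; KE_f = ½(1.024)(2.279)² = 2.659 J.
Fraction dissipated = (KE_i − KE_f)/KE_i = 0.9977.

fraction ≈ 0.998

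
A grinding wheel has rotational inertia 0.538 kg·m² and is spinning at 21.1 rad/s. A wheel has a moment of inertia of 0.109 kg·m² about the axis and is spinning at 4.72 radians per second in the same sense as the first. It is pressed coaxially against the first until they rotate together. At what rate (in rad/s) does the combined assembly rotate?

No external torque acts about the common axis, so total angular momentum is conserved.
Taking A's sense as positive: L = (0.5380)(21.1) + (0.1090)(4.72) = 11.87 kg·m²·rad/s.
Combined I = 0.5380 + 0.1090 = 0.6470 kg·m².
ω_f = L / I = 11.87 / 0.6470 = 18.34 rad/s.

|ω_f| ≈ 18.3 rad/s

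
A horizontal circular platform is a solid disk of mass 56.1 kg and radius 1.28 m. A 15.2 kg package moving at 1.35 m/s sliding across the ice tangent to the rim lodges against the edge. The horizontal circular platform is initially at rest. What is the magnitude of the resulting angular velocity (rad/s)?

About the central axle the impulsive forces during the collision are internal, so angular momentum about that axis is conserved.
I_p = ½(56.1)(1.28)² = 45.96 kg·m². Taking the sense of the package's angular momentum as positive, L_{package} = m v R = (15.2)(1.35)(1.28) = 26.27 kg·m²/s.
L_i = 0 + 26.27 = 26.27 kg·m²/s.
After sticking, I_f = I_p + m R² = 45.96 + (15.2)(1.28)² = 70.86 kg·m².
ω_f = L_i / I_f = 26.27 / 70.86 = 0.3707 rad/s.

|ω_f| ≈ 0.371 rad/s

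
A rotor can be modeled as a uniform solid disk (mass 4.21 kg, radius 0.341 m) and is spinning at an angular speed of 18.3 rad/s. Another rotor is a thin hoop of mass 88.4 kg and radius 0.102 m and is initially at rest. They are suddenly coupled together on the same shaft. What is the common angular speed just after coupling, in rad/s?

No external torque acts about the common axis, so total angular momentum is conserved.
Moments of inertia: I_A = ½(4.21)(0.341)² = 0.2448 kg·m²; I_B = (88.4)(0.102)² = 0.9197 kg·m².
Taking A's sense as positive: L = (0.2448)(18.3) = 4.479 kg·m²·rad/s.
Combined I = 0.2448 + 0.9197 = 1.164 kg·m².
ω_f = L / I = 4.479 / 1.164 = 3.847 rad/s.

|ω_f| ≈ 3.85 rad/s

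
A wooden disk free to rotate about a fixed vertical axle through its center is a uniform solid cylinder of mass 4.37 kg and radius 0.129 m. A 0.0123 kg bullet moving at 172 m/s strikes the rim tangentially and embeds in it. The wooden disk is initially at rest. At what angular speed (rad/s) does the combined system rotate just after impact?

|ω_f| ≈ 7.46 rad/s

About the axle the impulsive forces during the collision are internal, so angular momentum about that axis is conserved.
I_p = ½(4.37)(0.129)² = 0.03636 kg·m². Taking the sense of the bullet's angular momentum as positive, L_{bullet} = m v R = (0.0123)(172)(0.129) = 0.2729 kg·m²/s.
L_i = 0 + 0.2729 = 0.2729 kg·m²/s.
After sticking, I_f = I_p + m R² = 0.03636 + (0.0123)(0.129)² = 0.03657 kg·m².
ω_f = L_i / I_f = 0.2729 / 0.03657 = 7.464 rad/s.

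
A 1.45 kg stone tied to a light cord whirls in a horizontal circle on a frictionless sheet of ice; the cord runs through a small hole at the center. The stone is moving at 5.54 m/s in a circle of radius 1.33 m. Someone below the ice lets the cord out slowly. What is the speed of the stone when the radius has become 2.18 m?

Central (radial) force ⇒ zero torque about the center ⇒ m v r is constant.
v₂ = v₁ r₁ / r₂ = (5.54)(1.33) / (2.18) = 3.380 m/s.

v₂ ≈ 3.38 m/s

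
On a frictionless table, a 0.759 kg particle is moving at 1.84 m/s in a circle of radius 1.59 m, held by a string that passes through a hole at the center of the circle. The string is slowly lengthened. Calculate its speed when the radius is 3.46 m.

v₂ ≈ 0.846 m/s

The only horizontal force on the mass is along the cord (radial), so it exerts no torque about the hole and angular momentum m v r is conserved.
v₂ = v₁ r₁ / r₂ = (1.84)(1.59) / (3.46) = 0.8455 m/s.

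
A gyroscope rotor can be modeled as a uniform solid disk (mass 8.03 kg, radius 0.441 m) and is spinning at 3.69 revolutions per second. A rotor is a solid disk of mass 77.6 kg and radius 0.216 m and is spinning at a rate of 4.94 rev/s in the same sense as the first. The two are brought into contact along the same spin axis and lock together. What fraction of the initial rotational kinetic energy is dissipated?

fraction ≈ 0.0156

The coupling torques are internal; angular momentum about the shared axis is conserved.
Moments of inertia: I_A = ½(8.03)(0.441)² = 0.7808 kg·m²; I_B = ½(77.6)(0.216)² = 1.810 kg·m².
Taking A's sense as positive: L = (0.7808)(3.69) + (1.810)(4.94) = 11.82 kg·m²·rev/s.
Combined I = 0.7808 + 1.810 = 2.591 kg·m².
ω_f = L / I = 11.82 / 2.591 = 4.563 rev/s.
KE_i = ½ΣIω² = 1082 J; KE_f = ½(2.591)(28.67)² = 1065 J.
Fraction dissipated = (KE_i − KE_f)/KE_i = 0.01555.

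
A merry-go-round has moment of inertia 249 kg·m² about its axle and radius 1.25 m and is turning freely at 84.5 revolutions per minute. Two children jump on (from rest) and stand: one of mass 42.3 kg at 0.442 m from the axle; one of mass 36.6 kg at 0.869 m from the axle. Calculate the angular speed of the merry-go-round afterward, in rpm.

The added mass arrives with no angular momentum about the axle, and any external torque about the axle is negligible, so the system's angular momentum is conserved.
Added inertia Σmr² = (42.3)(0.442)² + (36.6)(0.869)² = 35.90 kg·m²; I_f = 249.0 + 35.90 = 284.9 kg·m².
ω_f = I_p ω_i / I_f = (249.0)(84.5) / 284.9 = 73.85 rpm.

ω_f ≈ 73.9 rpm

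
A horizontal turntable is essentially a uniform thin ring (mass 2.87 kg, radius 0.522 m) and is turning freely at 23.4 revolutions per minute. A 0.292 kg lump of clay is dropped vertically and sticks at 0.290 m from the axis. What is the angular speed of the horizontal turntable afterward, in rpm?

The added mass arrives with no angular momentum about the axis, and any external torque about the axis is negligible, so the system's angular momentum is conserved.
I_p = (2.87)(0.522)² = 0.7820 kg·m².
Added inertia Σmr² = (0.292)(0.290)² = 0.02456 kg·m²; I_f = 0.7820 + 0.02456 = 0.8066 kg·m².
ω_f = I_p ω_i / I_f = (0.7820)(23.4) / 0.8066 = 22.69 rpm.

ω_f ≈ 22.7 rpm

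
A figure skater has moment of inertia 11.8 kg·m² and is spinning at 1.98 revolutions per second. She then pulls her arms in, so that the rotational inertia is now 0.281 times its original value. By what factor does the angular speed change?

Angular momentum about the spin axis is conserved since the torque about it is zero.
I₂ = 0.281 × 11.8 = 3.316 kg·m².
ω₂/ω₁ = I₁/I₂ = 11.80 / 3.316 = 3.559.

ω₂/ω₁ ≈ 3.56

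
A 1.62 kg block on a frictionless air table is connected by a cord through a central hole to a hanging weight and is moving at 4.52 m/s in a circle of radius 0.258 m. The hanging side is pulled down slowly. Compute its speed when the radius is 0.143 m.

v₂ ≈ 8.15 m/s

Central (radial) force ⇒ zero torque about the center ⇒ m v r is constant.
v₂ = v₁ r₁ / r₂ = (4.52)(0.258) / (0.143) = 8.155 m/s.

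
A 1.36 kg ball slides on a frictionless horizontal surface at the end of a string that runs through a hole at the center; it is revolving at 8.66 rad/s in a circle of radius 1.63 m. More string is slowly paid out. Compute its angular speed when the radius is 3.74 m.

ω₂ ≈ 1.64 rad/s

The constraining force is radial, so m r² ω about the center is conserved.
ω₂ = ω₁ (r₁/r₂)² = (8.66)(1.63/3.74)² = 1.645 rad/s.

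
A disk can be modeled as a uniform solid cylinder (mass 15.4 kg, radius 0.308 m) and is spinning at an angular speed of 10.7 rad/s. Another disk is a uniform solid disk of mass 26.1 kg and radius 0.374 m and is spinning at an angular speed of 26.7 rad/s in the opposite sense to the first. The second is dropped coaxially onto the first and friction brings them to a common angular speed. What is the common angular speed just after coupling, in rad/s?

|ω_f| ≈ 16.0 rad/s

No external torque acts about the common axis, so total angular momentum is conserved.
Moments of inertia: I_A = ½(15.4)(0.308)² = 0.7305 kg·m²; I_B = ½(26.1)(0.374)² = 1.825 kg·m².
Taking A's sense as positive: L = (0.7305)(10.7) − (1.825)(26.7) = -40.92 kg·m²·rad/s.
Combined I = 0.7305 + 1.825 = 2.556 kg·m².
ω_f = L / I = -40.92 / 2.556 = -16.01 rad/s.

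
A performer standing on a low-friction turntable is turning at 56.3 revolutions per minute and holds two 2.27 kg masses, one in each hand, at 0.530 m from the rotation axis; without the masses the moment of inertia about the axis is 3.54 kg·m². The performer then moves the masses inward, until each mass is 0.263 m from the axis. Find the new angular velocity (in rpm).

With no external torque about the axis, L is conserved: I₁ω₁ = I₂ω₂.
I₁ = 3.54 + 2(2.27)(0.530)² = 4.815 kg·m²; I₂ = 3.54 + 2(2.27)(0.263)² = 3.854 kg·m².
ω₂ = I₁ω₁ / I₂ = (4.815)(56.3 rpm) / (3.854) = 70.34 rpm.

ω₂ ≈ 70.3 rpm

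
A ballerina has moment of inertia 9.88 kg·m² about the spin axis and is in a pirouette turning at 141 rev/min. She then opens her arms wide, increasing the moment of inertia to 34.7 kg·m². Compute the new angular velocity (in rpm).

ω₂ ≈ 40.1 rpm

Angular momentum about the spin axis is conserved since the torque about it is zero.
ω₂ = I₁ω₁ / I₂ = (9.880)(141 rpm) / (34.70) = 40.15 rpm.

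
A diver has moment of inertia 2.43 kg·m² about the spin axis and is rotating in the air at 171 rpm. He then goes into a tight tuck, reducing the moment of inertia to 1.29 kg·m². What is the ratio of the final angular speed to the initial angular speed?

ω₂/ω₁ ≈ 1.88

No external torque acts about the spin axis, so angular momentum is conserved.
ω₂/ω₁ = I₁/I₂ = 2.430 / 1.290 = 1.884.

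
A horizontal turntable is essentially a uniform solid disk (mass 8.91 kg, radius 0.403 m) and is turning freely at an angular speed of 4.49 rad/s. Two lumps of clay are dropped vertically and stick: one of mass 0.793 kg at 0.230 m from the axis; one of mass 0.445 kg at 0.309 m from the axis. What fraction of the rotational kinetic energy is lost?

The added mass arrives with no angular momentum about the axis, and any external torque about the axis is negligible, so the system's angular momentum is conserved.
I_p = ½(8.91)(0.403)² = 0.7235 kg·m².
Added inertia Σmr² = (0.793)(0.230)² + (0.445)(0.309)² = 0.08444 kg·m²; I_f = 0.7235 + 0.08444 = 0.8080 kg·m².
ω_f = I_p ω_i / I_f = (0.7235)(4.49) / 0.8080 = 4.021 rad/s.
KE_i = ½(0.7235)(4.490 rad/s)² = 7.293 J; KE_f = ½(0.8080)(4.021)² = 6.531 J.
Fraction lost = 0.1045.

fraction ≈ 0.105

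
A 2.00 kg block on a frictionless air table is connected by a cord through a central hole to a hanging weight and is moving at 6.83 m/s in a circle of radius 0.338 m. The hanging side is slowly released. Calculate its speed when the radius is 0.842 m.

v₂ ≈ 2.74 m/s

Central (radial) force ⇒ zero torque about the center ⇒ m v r is constant.
v₂ = v₁ r₁ / r₂ = (6.83)(0.338) / (0.842) = 2.742 m/s.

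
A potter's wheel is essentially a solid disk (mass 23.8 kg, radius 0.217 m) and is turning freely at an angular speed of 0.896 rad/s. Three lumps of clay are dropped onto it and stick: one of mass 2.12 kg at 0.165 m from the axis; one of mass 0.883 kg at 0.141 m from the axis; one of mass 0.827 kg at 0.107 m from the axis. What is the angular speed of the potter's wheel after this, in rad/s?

ω_f ≈ 0.778 rad/s

No external torque acts about the axis; L_before = L_after.
I_p = ½(23.8)(0.217)² = 0.5604 kg·m².
Added inertia Σmr² = (2.12)(0.165)² + (0.883)(0.141)² + (0.827)(0.107)² = 0.08474 kg·m²; I_f = 0.5604 + 0.08474 = 0.6451 kg·m².
ω_f = I_p ω_i / I_f = (0.5604)(0.896) / 0.6451 = 0.7783 rad/s.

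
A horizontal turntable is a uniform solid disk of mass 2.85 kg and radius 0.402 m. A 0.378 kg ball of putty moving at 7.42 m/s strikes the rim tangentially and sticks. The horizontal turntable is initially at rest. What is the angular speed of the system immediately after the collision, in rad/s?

|ω_f| ≈ 3.87 rad/s

The axle reaction passes through the axle and exerts no torque about it; angular momentum about the axle is conserved through the impact.
I_p = ½(2.85)(0.402)² = 0.2303 kg·m². Taking the sense of the ball of putty's angular momentum as positive, L_{ball} = m v R = (0.378)(7.42)(0.402) = 1.128 kg·m²/s.
L_i = 0 + 1.128 = 1.128 kg·m²/s.
After sticking, I_f = I_p + m R² = 0.2303 + (0.378)(0.402)² = 0.2914 kg·m².
ω_f = L_i / I_f = 1.128 / 0.2914 = 3.870 rad/s.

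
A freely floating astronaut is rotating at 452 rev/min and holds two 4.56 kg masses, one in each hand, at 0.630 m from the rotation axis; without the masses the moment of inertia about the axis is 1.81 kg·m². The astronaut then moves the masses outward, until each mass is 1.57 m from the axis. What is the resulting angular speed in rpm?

With no external torque about the axis, L is conserved: I₁ω₁ = I₂ω₂.
I₁ = 1.81 + 2(4.56)(0.630)² = 5.430 kg·m²; I₂ = 1.81 + 2(4.56)(1.57)² = 24.29 kg·m².
ω₂ = I₁ω₁ / I₂ = (5.430)(452 rpm) / (24.29) = 101.0 rpm.

ω₂ ≈ 101 rpm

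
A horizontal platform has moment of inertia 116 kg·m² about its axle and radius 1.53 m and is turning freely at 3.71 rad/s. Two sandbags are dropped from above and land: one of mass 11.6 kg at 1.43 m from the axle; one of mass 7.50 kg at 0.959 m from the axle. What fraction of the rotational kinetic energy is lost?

fraction ≈ 0.209

No external torque acts about the axle; L_before = L_after.
Added inertia Σmr² = (11.6)(1.43)² + (7.50)(0.959)² = 30.62 kg·m²; I_f = 116.0 + 30.62 = 146.6 kg·m².
ω_f = I_p ω_i / I_f = (116.0)(3.71) / 146.6 = 2.935 rad/s.
KE_i = ½(116.0)(3.710 rad/s)² = 798.3 J; KE_f = ½(146.6)(2.935)² = 631.6 J.
Fraction lost = 0.2088.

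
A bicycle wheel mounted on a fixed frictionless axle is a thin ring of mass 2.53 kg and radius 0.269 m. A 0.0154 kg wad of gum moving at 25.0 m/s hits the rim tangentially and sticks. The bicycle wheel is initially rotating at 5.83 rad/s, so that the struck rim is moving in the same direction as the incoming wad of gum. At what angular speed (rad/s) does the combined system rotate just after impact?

|ω_f| ≈ 6.36 rad/s

The axle reaction passes through the axle and exerts no torque about it; angular momentum about the axle is conserved through the impact.
I_p = (2.53)(0.269)² = 0.1831 kg·m². Taking the sense of the wad of gum's angular momentum as positive, L_{wad} = m v R = (0.0154)(25.0)(0.269) = 0.1036 kg·m²/s.
L_i = +I_p ω_p + m v R = +(0.1831)(5.83) + 0.1036 = 1.171 kg·m²/s.
After sticking, I_f = I_p + m R² = 0.1831 + (0.0154)(0.269)² = 0.1842 kg·m².
ω_f = L_i / I_f = 1.171 / 0.1842 = 6.357 rad/s.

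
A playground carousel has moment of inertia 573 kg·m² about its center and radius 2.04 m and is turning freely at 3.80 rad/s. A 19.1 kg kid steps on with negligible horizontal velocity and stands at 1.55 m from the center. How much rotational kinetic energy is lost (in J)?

The added mass arrives with no angular momentum about the center, and any external torque about the center is negligible, so the system's angular momentum is conserved.
Added inertia Σmr² = (19.1)(1.55)² = 45.89 kg·m²; I_f = 573.0 + 45.89 = 618.9 kg·m².
ω_f = I_p ω_i / I_f = (573.0)(3.80) / 618.9 = 3.518 rad/s.
KE_i = ½(573.0)(3.800 rad/s)² = 4137 J; KE_f = ½(618.9)(3.518)² = 3830 J.

energy lost ≈ 307 J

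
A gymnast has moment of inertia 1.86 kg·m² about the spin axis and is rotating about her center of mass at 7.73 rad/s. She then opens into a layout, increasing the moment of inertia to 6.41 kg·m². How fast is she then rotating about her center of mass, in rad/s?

ω₂ ≈ 2.24 rad/s

Angular momentum about the spin axis is conserved since the torque about it is zero.
ω₂ = I₁ω₁ / I₂ = (1.860)(7.73 rad/s) / (6.410) = 2.243 rad/s.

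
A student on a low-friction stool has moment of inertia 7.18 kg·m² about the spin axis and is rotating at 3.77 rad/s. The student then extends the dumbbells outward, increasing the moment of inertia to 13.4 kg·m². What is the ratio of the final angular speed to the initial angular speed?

No external torque acts about the spin axis, so angular momentum is conserved.
ω₂/ω₁ = I₁/I₂ = 7.180 / 13.40 = 0.5358.

ω₂/ω₁ ≈ 0.536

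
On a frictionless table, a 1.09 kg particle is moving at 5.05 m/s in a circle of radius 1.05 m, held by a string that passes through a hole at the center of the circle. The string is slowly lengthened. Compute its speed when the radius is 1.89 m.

Central (radial) force ⇒ zero torque about the center ⇒ m v r is constant.
v₂ = v₁ r₁ / r₂ = (5.05)(1.05) / (1.89) = 2.806 m/s.

v₂ ≈ 2.81 m/s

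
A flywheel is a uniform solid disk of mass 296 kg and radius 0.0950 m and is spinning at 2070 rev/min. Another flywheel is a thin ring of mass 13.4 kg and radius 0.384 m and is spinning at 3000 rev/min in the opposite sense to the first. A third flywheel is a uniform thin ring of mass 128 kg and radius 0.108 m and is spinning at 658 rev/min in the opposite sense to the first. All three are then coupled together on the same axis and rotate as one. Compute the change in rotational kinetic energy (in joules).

ΔKE ≈ -1.13e+05 J

No external torque acts about the common axis, so total angular momentum is conserved.
Moments of inertia: I_A = ½(296)(0.0950)² = 1.336 kg·m²; I_B = (13.4)(0.384)² = 1.976 kg·m²; I_C = (128)(0.108)² = 1.493 kg·m².
Taking A's sense as positive: L = (1.336)(2070) − (1.976)(3000) − (1.493)(658) = -4145 kg·m²·rpm.
Combined I = 1.336 + 1.976 + 1.493 = 4.805 kg·m².
ω_f = L / I = -4145 / 4.805 = -862.8 rpm.
KE_i = ½ΣIω² = 1.324e+05 J; KE_f = ½(4.805)(90.35)² = 19610 J.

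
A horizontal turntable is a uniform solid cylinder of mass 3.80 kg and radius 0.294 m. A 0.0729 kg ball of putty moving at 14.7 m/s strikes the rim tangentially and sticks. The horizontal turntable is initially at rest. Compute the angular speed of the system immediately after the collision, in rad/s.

|ω_f| ≈ 1.85 rad/s

About the axle the impulsive forces during the collision are internal, so angular momentum about that axis is conserved.
I_p = ½(3.80)(0.294)² = 0.1642 kg·m². Taking the sense of the ball of putty's angular momentum as positive, L_{ball} = m v R = (0.0729)(14.7)(0.294) = 0.3151 kg·m²/s.
L_i = 0 + 0.3151 = 0.3151 kg·m²/s.
After sticking, I_f = I_p + m R² = 0.1642 + (0.0729)(0.294)² = 0.1705 kg·m².
ω_f = L_i / I_f = 0.3151 / 0.1705 = 1.848 rad/s.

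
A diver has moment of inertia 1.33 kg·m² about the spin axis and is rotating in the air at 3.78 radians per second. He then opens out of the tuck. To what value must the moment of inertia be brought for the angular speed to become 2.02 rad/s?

With no external torque about the axis, L is conserved: I₁ω₁ = I₂ω₂.
I₂ = I₁ω₁ / ω₂ = (1.33)(3.78) / (2.02) = 2.489 kg·m².

I₂ ≈ 2.49 kg·m²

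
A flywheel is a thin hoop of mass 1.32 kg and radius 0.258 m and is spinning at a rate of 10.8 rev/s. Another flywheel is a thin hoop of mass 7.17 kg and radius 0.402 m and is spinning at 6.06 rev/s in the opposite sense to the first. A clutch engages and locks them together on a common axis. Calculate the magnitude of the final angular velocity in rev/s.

The coupling torques are internal; angular momentum about the shared axis is conserved.
Moments of inertia: I_A = (1.32)(0.258)² = 0.08786 kg·m²; I_B = (7.17)(0.402)² = 1.159 kg·m².
Taking A's sense as positive: L = (0.08786)(10.8) − (1.159)(6.06) = -6.073 kg·m²·rev/s.
Combined I = 0.08786 + 1.159 = 1.247 kg·m².
ω_f = L / I = -6.073 / 1.247 = -4.872 rev/s.

|ω_f| ≈ 4.87 rev/s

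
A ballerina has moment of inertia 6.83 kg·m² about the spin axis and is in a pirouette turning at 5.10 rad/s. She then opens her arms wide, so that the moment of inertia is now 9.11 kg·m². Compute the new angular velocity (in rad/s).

ω₂ ≈ 3.82 rad/s

No external torque acts about the spin axis, so angular momentum is conserved.
ω₂ = I₁ω₁ / I₂ = (6.830)(5.10 rad/s) / (9.110) = 3.824 rad/s.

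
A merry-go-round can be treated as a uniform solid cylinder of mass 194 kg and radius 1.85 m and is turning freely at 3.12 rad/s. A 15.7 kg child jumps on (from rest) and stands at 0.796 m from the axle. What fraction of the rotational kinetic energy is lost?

fraction ≈ 0.0291

The added mass arrives with no angular momentum about the axle, and any external torque about the axle is negligible, so the system's angular momentum is conserved.
I_p = ½(194)(1.85)² = 332.0 kg·m².
Added inertia Σmr² = (15.7)(0.796)² = 9.948 kg·m²; I_f = 332.0 + 9.948 = 341.9 kg·m².
ω_f = I_p ω_i / I_f = (332.0)(3.12) / 341.9 = 3.029 rad/s.
KE_i = ½(332.0)(3.120 rad/s)² = 1616 J; KE_f = ½(341.9)(3.029)² = 1569 J.
Fraction lost = 0.02909.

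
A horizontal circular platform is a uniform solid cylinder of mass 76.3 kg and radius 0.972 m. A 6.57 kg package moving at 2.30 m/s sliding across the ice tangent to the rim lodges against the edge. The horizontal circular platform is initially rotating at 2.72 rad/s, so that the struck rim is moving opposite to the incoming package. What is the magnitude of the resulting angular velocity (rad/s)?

About the central axle the impulsive forces during the collision are internal, so angular momentum about that axis is conserved.
I_p = ½(76.3)(0.972)² = 36.04 kg·m². Taking the sense of the package's angular momentum as positive, L_{package} = m v R = (6.57)(2.30)(0.972) = 14.69 kg·m²/s.
L_i = −I_p ω_p + m v R = −(36.04)(2.72) + 14.69 = -83.35 kg·m²/s.
After sticking, I_f = I_p + m R² = 36.04 + (6.57)(0.972)² = 42.25 kg·m².
ω_f = L_i / I_f = -83.35 / 42.25 = -1.973 rad/s.

|ω_f| ≈ 1.97 rad/s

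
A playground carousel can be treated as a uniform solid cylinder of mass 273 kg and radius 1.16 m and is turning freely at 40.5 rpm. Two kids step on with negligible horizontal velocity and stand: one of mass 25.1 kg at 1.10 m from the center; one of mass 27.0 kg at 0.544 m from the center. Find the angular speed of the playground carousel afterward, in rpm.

The added mass arrives with no angular momentum about the center, and any external torque about the center is negligible, so the system's angular momentum is conserved.
I_p = ½(273)(1.16)² = 183.7 kg·m².
Added inertia Σmr² = (25.1)(1.10)² + (27.0)(0.544)² = 38.36 kg·m²; I_f = 183.7 + 38.36 = 222.0 kg·m².
ω_f = I_p ω_i / I_f = (183.7)(40.5) / 222.0 = 33.50 rpm.

ω_f ≈ 33.5 rpm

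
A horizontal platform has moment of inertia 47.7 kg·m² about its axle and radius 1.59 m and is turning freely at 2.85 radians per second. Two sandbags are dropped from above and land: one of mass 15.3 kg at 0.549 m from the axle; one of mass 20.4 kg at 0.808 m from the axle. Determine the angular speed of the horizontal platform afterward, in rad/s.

No external torque acts about the axle; L_before = L_after.
Added inertia Σmr² = (15.3)(0.549)² + (20.4)(0.808)² = 17.93 kg·m²; I_f = 47.70 + 17.93 = 65.63 kg·m².
ω_f = I_p ω_i / I_f = (47.70)(2.85) / 65.63 = 2.071 rad/s.

ω_f ≈ 2.07 rad/s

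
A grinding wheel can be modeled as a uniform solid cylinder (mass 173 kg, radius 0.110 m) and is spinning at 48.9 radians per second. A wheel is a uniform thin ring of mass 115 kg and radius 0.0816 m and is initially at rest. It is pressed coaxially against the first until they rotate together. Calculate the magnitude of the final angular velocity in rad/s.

The coupling torques are internal; angular momentum about the shared axis is conserved.
Moments of inertia: I_A = ½(173)(0.110)² = 1.047 kg·m²; I_B = (115)(0.0816)² = 0.7657 kg·m².
Taking A's sense as positive: L = (1.047)(48.9) = 51.18 kg·m²·rad/s.
Combined I = 1.047 + 0.7657 = 1.812 kg·m².
ω_f = L / I = 51.18 / 1.812 = 28.24 rad/s.

|ω_f| ≈ 28.2 rad/s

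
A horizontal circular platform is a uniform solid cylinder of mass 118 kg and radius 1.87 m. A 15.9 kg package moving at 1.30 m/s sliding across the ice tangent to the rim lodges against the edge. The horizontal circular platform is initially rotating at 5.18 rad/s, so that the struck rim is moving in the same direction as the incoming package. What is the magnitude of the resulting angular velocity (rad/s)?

|ω_f| ≈ 4.23 rad/s

About the central axle the impulsive forces during the collision are internal, so angular momentum about that axis is conserved.
I_p = ½(118)(1.87)² = 206.3 kg·m². Taking the sense of the package's angular momentum as positive, L_{package} = m v R = (15.9)(1.30)(1.87) = 38.65 kg·m²/s.
L_i = +I_p ω_p + m v R = +(206.3)(5.18) + 38.65 = 1107 kg·m²/s.
After sticking, I_f = I_p + m R² = 206.3 + (15.9)(1.87)² = 261.9 kg·m².
ω_f = L_i / I_f = 1107 / 261.9 = 4.228 rad/s.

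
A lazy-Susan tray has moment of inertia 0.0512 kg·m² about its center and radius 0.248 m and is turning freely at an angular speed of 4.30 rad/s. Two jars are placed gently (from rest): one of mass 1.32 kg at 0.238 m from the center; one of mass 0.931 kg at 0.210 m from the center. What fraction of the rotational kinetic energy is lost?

No external torque acts about the center; L_before = L_after.
Added inertia Σmr² = (1.32)(0.238)² + (0.931)(0.210)² = 0.1158 kg·m²; I_f = 0.05120 + 0.1158 = 0.1670 kg·m².
ω_f = I_p ω_i / I_f = (0.05120)(4.30) / 0.1670 = 1.318 rad/s.
KE_i = ½(0.05120)(4.300 rad/s)² = 0.4733 J; KE_f = ½(0.1670)(1.318)² = 0.1451 J.
Fraction lost = 0.6935.

fraction ≈ 0.693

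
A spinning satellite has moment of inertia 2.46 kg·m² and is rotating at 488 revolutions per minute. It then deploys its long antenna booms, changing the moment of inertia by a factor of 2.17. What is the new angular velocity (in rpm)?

ω₂ ≈ 225 rpm

No external torque acts about the spin axis, so angular momentum is conserved.
I₂ = 2.17 × 2.46 = 5.338 kg·m².
ω₂ = I₁ω₁ / I₂ = (2.460)(488 rpm) / (5.338) = 224.9 rpm.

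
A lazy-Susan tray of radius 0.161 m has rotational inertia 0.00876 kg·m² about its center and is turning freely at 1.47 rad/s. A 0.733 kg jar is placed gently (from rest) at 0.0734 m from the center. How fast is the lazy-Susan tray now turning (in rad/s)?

ω_f ≈ 1.01 rad/s

No external torque acts about the center; L_before = L_after.
Added inertia Σmr² = (0.733)(0.0734)² = 0.003949 kg·m²; I_f = 0.008760 + 0.003949 = 0.01271 kg·m².
ω_f = I_p ω_i / I_f = (0.008760)(1.47) / 0.01271 = 1.013 rad/s.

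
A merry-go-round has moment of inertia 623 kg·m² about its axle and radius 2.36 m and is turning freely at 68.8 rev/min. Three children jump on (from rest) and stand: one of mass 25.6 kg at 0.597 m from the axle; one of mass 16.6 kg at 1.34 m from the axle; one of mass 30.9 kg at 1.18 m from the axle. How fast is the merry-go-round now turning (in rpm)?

ω_f ≈ 60.8 rpm

No external torque acts about the axle; L_before = L_after.
Added inertia Σmr² = (25.6)(0.597)² + (16.6)(1.34)² + (30.9)(1.18)² = 81.96 kg·m²; I_f = 623.0 + 81.96 = 705.0 kg·m².
ω_f = I_p ω_i / I_f = (623.0)(68.8) / 705.0 = 60.80 rpm.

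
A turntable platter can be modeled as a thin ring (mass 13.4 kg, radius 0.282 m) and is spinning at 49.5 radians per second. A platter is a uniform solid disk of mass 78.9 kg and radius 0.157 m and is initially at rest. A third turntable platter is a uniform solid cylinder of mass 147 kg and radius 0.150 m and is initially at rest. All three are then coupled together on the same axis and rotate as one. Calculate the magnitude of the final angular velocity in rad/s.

The coupling torques are internal; angular momentum about the shared axis is conserved.
Moments of inertia: I_A = (13.4)(0.282)² = 1.066 kg·m²; I_B = ½(78.9)(0.157)² = 0.9724 kg·m²; I_C = ½(147)(0.150)² = 1.654 kg·m².
Taking A's sense as positive: L = (1.066)(49.5) = 52.75 kg·m²·rad/s.
Combined I = 1.066 + 0.9724 + 1.654 = 3.692 kg·m².
ω_f = L / I = 52.75 / 3.692 = 14.29 rad/s.

|ω_f| ≈ 14.3 rad/s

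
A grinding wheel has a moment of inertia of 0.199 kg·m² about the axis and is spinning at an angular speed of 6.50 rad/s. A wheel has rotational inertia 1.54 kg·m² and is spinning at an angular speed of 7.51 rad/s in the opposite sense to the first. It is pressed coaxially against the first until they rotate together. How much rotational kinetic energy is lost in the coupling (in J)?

No external torque acts about the common axis, so total angular momentum is conserved.
Taking A's sense as positive: L = (0.1990)(6.50) − (1.540)(7.51) = -10.27 kg·m²·rad/s.
Combined I = 0.1990 + 1.540 = 1.739 kg·m².
ω_f = L / I = -10.27 / 1.739 = -5.907 rad/s.
KE_i = ½ΣIω² = 47.63 J; KE_f = ½(1.739)(5.907)² = 30.34 J.

ΔKE lost ≈ 17.3 J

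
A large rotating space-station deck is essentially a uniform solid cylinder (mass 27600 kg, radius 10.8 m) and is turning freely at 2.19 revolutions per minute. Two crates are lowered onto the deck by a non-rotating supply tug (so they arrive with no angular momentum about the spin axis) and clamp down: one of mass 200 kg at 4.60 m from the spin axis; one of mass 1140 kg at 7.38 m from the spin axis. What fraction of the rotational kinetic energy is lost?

fraction ≈ 0.0396

No external torque acts about the spin axis; L_before = L_after.
I_p = ½(27600)(10.8)² = 1.610e+06 kg·m².
Added inertia Σmr² = (200)(4.60)² + (1140)(7.38)² = 66320 kg·m²; I_f = 1.610e+06 + 66320 = 1.676e+06 kg·m².
ω_f = I_p ω_i / I_f = (1.610e+06)(2.19) / 1.676e+06 = 2.103 rpm.
KE_i = ½(1.610e+06)(0.2293 rad/s)² = 42330 J; KE_f = ½(1.676e+06)(0.2203)² = 40650 J.
Fraction lost = 0.03957.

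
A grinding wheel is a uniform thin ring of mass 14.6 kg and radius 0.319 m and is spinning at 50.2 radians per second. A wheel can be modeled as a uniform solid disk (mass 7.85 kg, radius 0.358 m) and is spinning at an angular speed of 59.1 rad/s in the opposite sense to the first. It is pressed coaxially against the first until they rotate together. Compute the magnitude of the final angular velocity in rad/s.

No external torque acts about the common axis, so total angular momentum is conserved.
Moments of inertia: I_A = (14.6)(0.319)² = 1.486 kg·m²; I_B = ½(7.85)(0.358)² = 0.5030 kg·m².
Taking A's sense as positive: L = (1.486)(50.2) − (0.5030)(59.1) = 44.85 kg·m²·rad/s.
Combined I = 1.486 + 0.5030 = 1.989 kg·m².
ω_f = L / I = 44.85 / 1.989 = 22.55 rad/s.

|ω_f| ≈ 22.6 rad/s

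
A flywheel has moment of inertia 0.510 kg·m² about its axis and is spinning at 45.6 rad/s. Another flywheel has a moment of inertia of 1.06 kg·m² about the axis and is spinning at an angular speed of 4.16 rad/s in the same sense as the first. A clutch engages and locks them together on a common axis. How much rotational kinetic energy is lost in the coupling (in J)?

ΔKE lost ≈ 296 J

The coupling torques are internal; angular momentum about the shared axis is conserved.
Taking A's sense as positive: L = (0.5100)(45.6) + (1.060)(4.16) = 27.67 kg·m²·rad/s.
Combined I = 0.5100 + 1.060 = 1.570 kg·m².
ω_f = L / I = 27.67 / 1.570 = 17.62 rad/s.
KE_i = ½ΣIω² = 539.4 J; KE_f = ½(1.570)(17.62)² = 243.8 J.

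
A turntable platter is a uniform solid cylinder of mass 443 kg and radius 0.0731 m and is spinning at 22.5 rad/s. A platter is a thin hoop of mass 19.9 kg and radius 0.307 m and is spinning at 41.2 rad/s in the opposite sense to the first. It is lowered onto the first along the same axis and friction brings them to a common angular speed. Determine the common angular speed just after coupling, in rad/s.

No external torque acts about the common axis, so total angular momentum is conserved.
Moments of inertia: I_A = ½(443)(0.0731)² = 1.184 kg·m²; I_B = (19.9)(0.307)² = 1.876 kg·m².
Taking A's sense as positive: L = (1.184)(22.5) − (1.876)(41.2) = -50.64 kg·m²·rad/s.
Combined I = 1.184 + 1.876 = 3.059 kg·m².
ω_f = L / I = -50.64 / 3.059 = -16.55 rad/s.

|ω_f| ≈ 16.6 rad/s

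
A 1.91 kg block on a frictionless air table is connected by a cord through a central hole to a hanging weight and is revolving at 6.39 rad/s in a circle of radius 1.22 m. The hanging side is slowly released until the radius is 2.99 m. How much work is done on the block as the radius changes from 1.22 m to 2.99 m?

No torque about the axis ⇒ m r₁² ω₁ = m r₂² ω₂.
ω₂ = ω₁ (r₁/r₂)² = (6.39)(1.22/2.99)² = 1.064 rad/s.
W = ΔKE = ½m(v₂² − v₁²) = -48.38 J.

W ≈ -48.4 J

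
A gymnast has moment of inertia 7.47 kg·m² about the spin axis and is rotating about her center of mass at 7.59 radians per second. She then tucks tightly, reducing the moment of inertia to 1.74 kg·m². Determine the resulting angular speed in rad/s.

ω₂ ≈ 32.6 rad/s

With no external torque about the axis, L is conserved: I₁ω₁ = I₂ω₂.
ω₂ = I₁ω₁ / I₂ = (7.470)(7.59 rad/s) / (1.740) = 32.58 rad/s.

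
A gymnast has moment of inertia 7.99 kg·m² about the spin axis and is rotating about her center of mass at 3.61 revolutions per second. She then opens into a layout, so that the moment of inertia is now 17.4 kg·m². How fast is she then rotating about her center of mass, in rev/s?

With no external torque about the axis, L is conserved: I₁ω₁ = I₂ω₂.
ω₂ = I₁ω₁ / I₂ = (7.990)(3.61 rev/s) / (17.40) = 1.658 rev/s.

ω₂ ≈ 1.66 rev/s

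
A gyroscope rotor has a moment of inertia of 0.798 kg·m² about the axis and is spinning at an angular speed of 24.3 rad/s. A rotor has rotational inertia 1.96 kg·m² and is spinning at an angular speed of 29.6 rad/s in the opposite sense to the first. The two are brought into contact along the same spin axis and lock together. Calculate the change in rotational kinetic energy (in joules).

ΔKE ≈ -824 J

No external torque acts about the common axis, so total angular momentum is conserved.
Taking A's sense as positive: L = (0.7980)(24.3) − (1.960)(29.6) = -38.62 kg·m²·rad/s.
Combined I = 0.7980 + 1.960 = 2.758 kg·m².
ω_f = L / I = -38.62 / 2.758 = -14.00 rad/s.
KE_i = ½ΣIω² = 1094 J; KE_f = ½(2.758)(14.00)² = 270.5 J.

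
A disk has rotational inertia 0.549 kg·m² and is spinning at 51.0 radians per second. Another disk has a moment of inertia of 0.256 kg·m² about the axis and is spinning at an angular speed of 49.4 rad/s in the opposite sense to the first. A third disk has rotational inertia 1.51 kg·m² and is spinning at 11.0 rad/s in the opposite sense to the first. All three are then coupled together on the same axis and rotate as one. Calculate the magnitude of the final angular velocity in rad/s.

|ω_f| ≈ 0.543 rad/s

The coupling torques are internal; angular momentum about the shared axis is conserved.
Taking A's sense as positive: L = (0.5490)(51.0) − (0.2560)(49.4) − (1.510)(11.0) = -1.257 kg·m²·rad/s.
Combined I = 0.5490 + 0.2560 + 1.510 = 2.315 kg·m².
ω_f = L / I = -1.257 / 2.315 = -0.5432 rad/s.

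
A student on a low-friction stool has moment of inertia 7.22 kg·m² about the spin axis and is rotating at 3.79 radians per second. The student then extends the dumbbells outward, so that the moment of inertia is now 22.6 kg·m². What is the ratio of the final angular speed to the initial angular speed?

No external torque acts about the spin axis, so angular momentum is conserved.
ω₂/ω₁ = I₁/I₂ = 7.220 / 22.60 = 0.3195.

ω₂/ω₁ ≈ 0.319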